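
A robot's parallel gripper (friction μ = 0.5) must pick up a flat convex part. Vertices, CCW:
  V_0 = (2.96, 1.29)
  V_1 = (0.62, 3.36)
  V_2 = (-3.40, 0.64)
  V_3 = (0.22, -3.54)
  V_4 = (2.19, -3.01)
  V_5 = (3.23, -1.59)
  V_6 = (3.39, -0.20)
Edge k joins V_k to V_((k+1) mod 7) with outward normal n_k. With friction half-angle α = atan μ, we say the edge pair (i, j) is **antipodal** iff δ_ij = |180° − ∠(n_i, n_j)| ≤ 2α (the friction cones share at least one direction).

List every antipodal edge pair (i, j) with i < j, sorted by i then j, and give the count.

count = 6; pairs: (0,2), (1,3), (1,4), (1,5), (2,5), (2,6)

α = atan 0.5 = 26.57°;  2α = 53.13°
n_0 = (+0.6626, +0.7490)
n_1 = (-0.5604, +0.8282)
n_2 = (-0.7559, -0.6547)
n_3 = (+0.2598, -0.9657)
n_4 = (+0.8068, -0.5909)
n_5 = (+0.9934, -0.1144)
n_6 = (+0.9608, +0.2773)
  (0,1): δ = 104.42°  ·
  (0,2): δ = 7.61°  ✓
  (0,3): δ = 56.55°  ·
  (0,4): δ = 95.28°  ·
  (0,5): δ = 124.93°  ·
  (0,6): δ = 147.59°  ·
  (1,2): δ = 83.19°  ·
  (1,3): δ = 19.02°  ✓
  (1,4): δ = 19.70°  ✓
  (1,5): δ = 49.35°  ✓
  (1,6): δ = 72.01°  ·
  (2,3): δ = 115.84°  ·
  (2,4): δ = 77.11°  ·
  (2,5): δ = 47.46°  ✓
  (2,6): δ = 24.80°  ✓
  (3,4): δ = 141.28°  ·
  (3,5): δ = 111.62°  ·
  (3,6): δ = 88.96°  ·
  (4,5): δ = 150.35°  ·
  (4,6): δ = 127.68°  ·
  (5,6): δ = 157.34°  ·
antipodal pairs: 6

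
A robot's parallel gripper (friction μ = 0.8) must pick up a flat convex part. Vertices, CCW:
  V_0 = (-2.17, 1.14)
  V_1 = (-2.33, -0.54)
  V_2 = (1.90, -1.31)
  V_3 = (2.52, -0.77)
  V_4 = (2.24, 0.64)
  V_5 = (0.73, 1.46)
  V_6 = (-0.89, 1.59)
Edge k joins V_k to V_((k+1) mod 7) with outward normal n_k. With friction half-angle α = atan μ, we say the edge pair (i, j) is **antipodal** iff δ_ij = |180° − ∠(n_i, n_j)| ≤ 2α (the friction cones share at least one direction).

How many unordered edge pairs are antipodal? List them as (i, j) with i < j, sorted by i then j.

count = 10; pairs: (0,2), (0,3), (0,4), (1,3), (1,4), (1,5), (1,6), (2,4), (2,5), (2,6)

α = atan 0.8 = 38.66°;  2α = 77.32°
n_0 = (-0.9955, +0.0948)
n_1 = (-0.1791, -0.9838)
n_2 = (+0.6568, -0.7541)
n_3 = (+0.9808, +0.1948)
n_4 = (+0.4772, +0.8788)
n_5 = (+0.0800, +0.9968)
n_6 = (-0.3317, +0.9434)
  (0,1): δ = 94.88°  ·
  (0,2): δ = 43.50°  ✓
  (0,3): δ = 16.67°  ✓
  (0,4): δ = 66.94°  ✓
  (0,5): δ = 90.85°  ·
  (0,6): δ = 114.81°  ·
  (1,2): δ = 128.63°  ·
  (1,3): δ = 68.45°  ✓
  (1,4): δ = 18.19°  ✓
  (1,5): δ = 5.73°  ✓
  (1,6): δ = 29.69°  ✓
  (2,3): δ = 119.82°  ·
  (2,4): δ = 69.56°  ✓
  (2,5): δ = 45.64°  ✓
  (2,6): δ = 21.69°  ✓
  (3,4): δ = 129.74°  ·
  (3,5): δ = 105.82°  ·
  (3,6): δ = 81.86°  ·
  (4,5): δ = 156.08°  ·
  (4,6): δ = 132.13°  ·
  (5,6): δ = 156.04°  ·
antipodal pairs: 10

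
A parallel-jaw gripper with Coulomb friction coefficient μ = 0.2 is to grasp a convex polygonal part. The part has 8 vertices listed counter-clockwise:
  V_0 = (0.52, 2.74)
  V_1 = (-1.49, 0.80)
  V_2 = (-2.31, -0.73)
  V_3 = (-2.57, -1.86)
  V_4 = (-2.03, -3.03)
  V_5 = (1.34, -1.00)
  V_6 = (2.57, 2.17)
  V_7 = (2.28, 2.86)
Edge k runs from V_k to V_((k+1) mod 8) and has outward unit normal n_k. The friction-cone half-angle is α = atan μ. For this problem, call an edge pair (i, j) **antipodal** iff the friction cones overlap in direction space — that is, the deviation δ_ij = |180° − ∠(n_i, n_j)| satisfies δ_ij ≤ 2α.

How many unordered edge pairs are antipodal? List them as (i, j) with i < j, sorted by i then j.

α = atan 0.2 = 11.31°;  2α = 22.62°
n_0 = (-0.6945, +0.7195)
n_1 = (-0.8814, +0.4724)
n_2 = (-0.9745, +0.2242)
n_3 = (-0.9080, -0.4191)
n_4 = (+0.5160, -0.8566)
n_5 = (+0.9323, -0.3617)
n_6 = (+0.9219, +0.3875)
n_7 = (-0.0680, +0.9977)
  (0,1): δ = 162.17°  ·
  (0,2): δ = 146.94°  ·
  (0,3): δ = 109.21°  ·
  (0,4): δ = 12.92°  ✓
  (0,5): δ = 24.81°  ·
  (0,6): δ = 68.81°  ·
  (0,7): δ = 139.92°  ·
  (1,2): δ = 164.77°  ·
  (1,3): δ = 127.04°  ·
  (1,4): δ = 30.75°  ·
  (1,5): δ = 6.98°  ✓
  (1,6): δ = 50.99°  ·
  (1,7): δ = 122.09°  ·
  (2,3): δ = 142.27°  ·
  (2,4): δ = 45.98°  ·
  (2,5): δ = 8.25°  ✓
  (2,6): δ = 35.75°  ·
  (2,7): δ = 106.86°  ·
  (3,4): δ = 83.71°  ·
  (3,5): δ = 45.98°  ·
  (3,6): δ = 1.98°  ✓
  (3,7): δ = 69.13°  ·
  (4,5): δ = 142.27°  ·
  (4,6): δ = 98.27°  ·
  (4,7): δ = 27.16°  ·
  (5,6): δ = 136.00°  ·
  (5,7): δ = 64.89°  ·
  (6,7): δ = 108.90°  ·
antipodal pairs: 4

count = 4; pairs: (0,4), (1,5), (2,5), (3,6)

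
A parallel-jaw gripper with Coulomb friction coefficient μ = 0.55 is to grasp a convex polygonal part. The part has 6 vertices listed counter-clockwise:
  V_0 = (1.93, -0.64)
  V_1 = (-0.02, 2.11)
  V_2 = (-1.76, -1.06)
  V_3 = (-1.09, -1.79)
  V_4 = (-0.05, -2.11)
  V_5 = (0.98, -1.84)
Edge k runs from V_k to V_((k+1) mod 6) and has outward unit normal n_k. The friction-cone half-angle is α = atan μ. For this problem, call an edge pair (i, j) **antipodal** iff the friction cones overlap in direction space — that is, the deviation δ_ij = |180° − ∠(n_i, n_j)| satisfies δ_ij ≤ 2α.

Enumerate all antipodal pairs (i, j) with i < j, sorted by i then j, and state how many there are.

α = atan 0.55 = 28.81°;  2α = 57.62°
n_0 = (+0.8157, +0.5784)
n_1 = (-0.8766, +0.4812)
n_2 = (-0.7367, -0.6762)
n_3 = (-0.2941, -0.9558)
n_4 = (+0.2536, -0.9673)
n_5 = (+0.7840, -0.6207)
  (0,1): δ = 64.10°  ·
  (0,2): δ = 7.21°  ✓
  (0,3): δ = 37.56°  ✓
  (0,4): δ = 69.35°  ·
  (0,5): δ = 106.29°  ·
  (1,2): δ = 108.69°  ·
  (1,3): δ = 78.34°  ·
  (1,4): δ = 46.55°  ✓
  (1,5): δ = 9.61°  ✓
  (2,3): δ = 149.65°  ·
  (2,4): δ = 117.86°  ·
  (2,5): δ = 80.91°  ·
  (3,4): δ = 148.21°  ·
  (3,5): δ = 111.26°  ·
  (4,5): δ = 143.06°  ·
antipodal pairs: 4

count = 4; pairs: (0,2), (0,3), (1,4), (1,5)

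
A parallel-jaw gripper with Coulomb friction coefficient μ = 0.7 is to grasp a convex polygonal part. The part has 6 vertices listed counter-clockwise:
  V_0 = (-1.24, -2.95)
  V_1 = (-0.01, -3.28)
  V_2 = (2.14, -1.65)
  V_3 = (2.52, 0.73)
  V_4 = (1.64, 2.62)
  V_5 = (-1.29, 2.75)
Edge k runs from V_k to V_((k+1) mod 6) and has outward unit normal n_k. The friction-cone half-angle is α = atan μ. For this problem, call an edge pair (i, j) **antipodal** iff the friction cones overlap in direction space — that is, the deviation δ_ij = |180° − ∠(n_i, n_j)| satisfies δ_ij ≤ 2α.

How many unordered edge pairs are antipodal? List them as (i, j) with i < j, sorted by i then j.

α = atan 0.7 = 34.99°;  2α = 69.98°
n_0 = (-0.2591, -0.9658)
n_1 = (+0.6041, -0.7969)
n_2 = (+0.9875, -0.1577)
n_3 = (+0.9066, +0.4221)
n_4 = (+0.0443, +0.9990)
n_5 = (-1.0000, -0.0088)
  (0,1): δ = 127.81°  ·
  (0,2): δ = 84.05°  ·
  (0,3): δ = 50.01°  ✓
  (0,4): δ = 12.48°  ✓
  (0,5): δ = 105.52°  ·
  (1,2): δ = 136.24°  ·
  (1,3): δ = 102.20°  ·
  (1,4): δ = 39.71°  ✓
  (1,5): δ = 53.34°  ✓
  (2,3): δ = 145.96°  ·
  (2,4): δ = 83.47°  ·
  (2,5): δ = 9.57°  ✓
  (3,4): δ = 117.51°  ·
  (3,5): δ = 24.46°  ✓
  (4,5): δ = 86.96°  ·
antipodal pairs: 6

count = 6; pairs: (0,3), (0,4), (1,4), (1,5), (2,5), (3,5)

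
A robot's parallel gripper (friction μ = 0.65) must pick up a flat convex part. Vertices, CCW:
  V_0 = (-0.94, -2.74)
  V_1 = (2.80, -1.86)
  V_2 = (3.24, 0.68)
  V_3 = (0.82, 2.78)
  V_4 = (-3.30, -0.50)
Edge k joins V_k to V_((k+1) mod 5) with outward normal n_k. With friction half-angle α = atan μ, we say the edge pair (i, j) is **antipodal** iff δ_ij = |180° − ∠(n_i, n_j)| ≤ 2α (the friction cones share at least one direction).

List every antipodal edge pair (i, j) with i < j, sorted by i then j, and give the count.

count = 5; pairs: (0,2), (0,3), (1,3), (1,4), (2,4)

α = atan 0.65 = 33.02°;  2α = 66.05°
n_0 = (+0.2290, -0.9734)
n_1 = (+0.9853, -0.1707)
n_2 = (+0.6554, +0.7553)
n_3 = (-0.6228, +0.7823)
n_4 = (-0.6884, -0.7253)
  (0,1): δ = 113.07°  ·
  (0,2): δ = 54.19°  ✓
  (0,3): δ = 25.28°  ✓
  (0,4): δ = 123.25°  ·
  (1,2): δ = 121.12°  ·
  (1,3): δ = 41.65°  ✓
  (1,4): δ = 56.32°  ✓
  (2,3): δ = 100.53°  ·
  (2,4): δ = 2.56°  ✓
  (3,4): δ = 82.03°  ·
antipodal pairs: 5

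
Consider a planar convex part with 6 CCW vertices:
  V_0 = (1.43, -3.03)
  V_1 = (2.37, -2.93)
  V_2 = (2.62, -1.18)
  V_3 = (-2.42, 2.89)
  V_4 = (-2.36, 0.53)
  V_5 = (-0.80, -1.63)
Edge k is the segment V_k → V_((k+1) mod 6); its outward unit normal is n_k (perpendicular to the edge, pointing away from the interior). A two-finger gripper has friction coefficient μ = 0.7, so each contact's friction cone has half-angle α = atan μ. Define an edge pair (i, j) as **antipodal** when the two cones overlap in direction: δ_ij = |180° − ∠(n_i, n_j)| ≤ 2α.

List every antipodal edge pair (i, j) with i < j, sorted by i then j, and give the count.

α = atan 0.7 = 34.99°;  2α = 69.98°
n_0 = (+0.1058, -0.9944)
n_1 = (+0.9899, -0.1414)
n_2 = (+0.6283, +0.7780)
n_3 = (-0.9997, -0.0254)
n_4 = (-0.8107, -0.5855)
n_5 = (-0.5317, -0.8469)
  (0,1): δ = 104.20°  ·
  (0,2): δ = 44.99°  ✓
  (0,3): δ = 85.38°  ·
  (0,4): δ = 119.77°  ·
  (0,5): δ = 141.81°  ·
  (1,2): δ = 120.79°  ·
  (1,3): δ = 9.59°  ✓
  (1,4): δ = 43.97°  ✓
  (1,5): δ = 66.01°  ✓
  (2,3): δ = 49.62°  ✓
  (2,4): δ = 15.24°  ✓
  (2,5): δ = 6.80°  ✓
  (3,4): δ = 145.62°  ·
  (3,5): δ = 123.58°  ·
  (4,5): δ = 157.96°  ·
antipodal pairs: 7

count = 7; pairs: (0,2), (1,3), (1,4), (1,5), (2,3), (2,4), (2,5)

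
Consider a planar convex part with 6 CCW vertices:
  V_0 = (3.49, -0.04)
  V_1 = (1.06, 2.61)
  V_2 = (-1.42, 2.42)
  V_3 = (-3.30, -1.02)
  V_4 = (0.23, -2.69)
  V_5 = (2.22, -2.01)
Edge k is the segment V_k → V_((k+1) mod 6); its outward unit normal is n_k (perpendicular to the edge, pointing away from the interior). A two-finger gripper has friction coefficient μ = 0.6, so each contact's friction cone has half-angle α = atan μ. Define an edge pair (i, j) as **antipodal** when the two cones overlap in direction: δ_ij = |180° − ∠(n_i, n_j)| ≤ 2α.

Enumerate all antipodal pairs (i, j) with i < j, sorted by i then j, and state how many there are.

α = atan 0.6 = 30.96°;  2α = 61.93°
n_0 = (+0.7370, +0.6759)
n_1 = (-0.0764, +0.9971)
n_2 = (-0.8775, +0.4796)
n_3 = (-0.4276, -0.9039)
n_4 = (+0.3234, -0.9463)
n_5 = (+0.8405, -0.5418)
  (0,1): δ = 128.14°  ·
  (0,2): δ = 71.18°  ·
  (0,3): δ = 22.16°  ✓
  (0,4): δ = 66.35°  ·
  (0,5): δ = 104.67°  ·
  (1,2): δ = 123.04°  ·
  (1,3): δ = 29.70°  ✓
  (1,4): δ = 14.48°  ✓
  (1,5): δ = 52.81°  ✓
  (2,3): δ = 86.66°  ·
  (2,4): δ = 42.48°  ✓
  (2,5): δ = 4.15°  ✓
  (3,4): δ = 135.82°  ·
  (3,5): δ = 97.49°  ·
  (4,5): δ = 141.67°  ·
antipodal pairs: 6

count = 6; pairs: (0,3), (1,3), (1,4), (1,5), (2,4), (2,5)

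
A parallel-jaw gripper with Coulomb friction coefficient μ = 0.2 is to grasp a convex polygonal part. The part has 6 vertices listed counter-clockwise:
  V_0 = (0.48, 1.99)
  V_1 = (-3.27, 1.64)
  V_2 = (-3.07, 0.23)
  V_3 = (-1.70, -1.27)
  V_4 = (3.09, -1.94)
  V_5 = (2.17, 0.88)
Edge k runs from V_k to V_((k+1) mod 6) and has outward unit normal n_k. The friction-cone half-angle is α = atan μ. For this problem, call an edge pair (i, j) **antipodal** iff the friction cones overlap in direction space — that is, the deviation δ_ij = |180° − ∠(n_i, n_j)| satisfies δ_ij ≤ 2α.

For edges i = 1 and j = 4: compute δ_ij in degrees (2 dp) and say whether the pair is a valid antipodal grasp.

α = atan 0.2 = 11.31°;  2α = 22.62°
edge 1: e_1 = (+0.20, -1.41);  n_1 = (-0.9901, -0.1404)
edge 4: e_4 = (-0.92, +2.82);  n_4 = (+0.9507, +0.3102)
∠(n_1, n_4) = 170.00°
δ = |180° − 170.00°| = 10.00°
10.00° ≤ 2α = 22.62°  →  valid

δ = 10.00°, valid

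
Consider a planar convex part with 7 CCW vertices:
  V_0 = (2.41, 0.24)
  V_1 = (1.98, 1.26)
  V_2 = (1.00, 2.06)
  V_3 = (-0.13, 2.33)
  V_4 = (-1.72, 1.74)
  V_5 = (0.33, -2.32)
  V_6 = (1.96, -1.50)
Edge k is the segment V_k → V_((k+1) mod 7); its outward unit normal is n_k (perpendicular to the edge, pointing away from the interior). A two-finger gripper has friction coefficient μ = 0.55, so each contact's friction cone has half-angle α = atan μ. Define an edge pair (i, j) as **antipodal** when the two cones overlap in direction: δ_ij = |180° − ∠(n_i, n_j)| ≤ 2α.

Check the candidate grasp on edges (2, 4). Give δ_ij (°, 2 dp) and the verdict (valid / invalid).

δ = 49.77°, valid

α = atan 0.55 = 28.81°;  2α = 57.62°
edge 2: e_2 = (-1.13, +0.27);  n_2 = (+0.2324, +0.9726)
edge 4: e_4 = (+2.05, -4.06);  n_4 = (-0.8927, -0.4507)
∠(n_2, n_4) = 130.23°
δ = |180° − 130.23°| = 49.77°
49.77° ≤ 2α = 57.62°  →  valid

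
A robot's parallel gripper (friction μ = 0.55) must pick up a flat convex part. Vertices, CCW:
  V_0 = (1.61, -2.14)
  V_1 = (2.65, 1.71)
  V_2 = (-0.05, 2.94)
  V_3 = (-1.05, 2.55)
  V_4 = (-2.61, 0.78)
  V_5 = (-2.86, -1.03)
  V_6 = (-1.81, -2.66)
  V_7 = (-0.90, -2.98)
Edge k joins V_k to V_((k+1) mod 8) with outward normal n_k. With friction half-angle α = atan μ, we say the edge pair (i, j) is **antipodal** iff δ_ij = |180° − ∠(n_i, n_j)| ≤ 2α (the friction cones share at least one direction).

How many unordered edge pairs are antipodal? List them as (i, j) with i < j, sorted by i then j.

count = 10; pairs: (0,2), (0,3), (0,4), (0,5), (1,5), (1,6), (1,7), (2,6), (2,7), (3,7)

α = atan 0.55 = 28.81°;  2α = 57.62°
n_0 = (+0.9654, -0.2608)
n_1 = (+0.4146, +0.9100)
n_2 = (-0.3633, +0.9317)
n_3 = (-0.7502, +0.6612)
n_4 = (-0.9906, +0.1368)
n_5 = (-0.8407, -0.5415)
n_6 = (-0.3317, -0.9434)
n_7 = (+0.3174, -0.9483)
  (0,1): δ = 99.38°  ·
  (0,2): δ = 53.58°  ✓
  (0,3): δ = 26.28°  ✓
  (0,4): δ = 7.25°  ✓
  (0,5): δ = 47.91°  ✓
  (0,6): δ = 85.74°  ·
  (0,7): δ = 123.62°  ·
  (1,2): δ = 134.20°  ·
  (1,3): δ = 106.90°  ·
  (1,4): δ = 73.37°  ·
  (1,5): δ = 32.72°  ✓
  (1,6): δ = 5.12°  ✓
  (1,7): δ = 43.00°  ✓
  (2,3): δ = 152.70°  ·
  (2,4): δ = 119.17°  ·
  (2,5): δ = 78.52°  ·
  (2,6): δ = 40.68°  ✓
  (2,7): δ = 2.80°  ✓
  (3,4): δ = 146.47°  ·
  (3,5): δ = 105.82°  ·
  (3,6): δ = 67.98°  ·
  (3,7): δ = 30.11°  ✓
  (4,5): δ = 139.35°  ·
  (4,6): δ = 101.51°  ·
  (4,7): δ = 63.63°  ·
  (5,6): δ = 142.16°  ·
  (5,7): δ = 104.29°  ·
  (6,7): δ = 142.12°  ·
antipodal pairs: 10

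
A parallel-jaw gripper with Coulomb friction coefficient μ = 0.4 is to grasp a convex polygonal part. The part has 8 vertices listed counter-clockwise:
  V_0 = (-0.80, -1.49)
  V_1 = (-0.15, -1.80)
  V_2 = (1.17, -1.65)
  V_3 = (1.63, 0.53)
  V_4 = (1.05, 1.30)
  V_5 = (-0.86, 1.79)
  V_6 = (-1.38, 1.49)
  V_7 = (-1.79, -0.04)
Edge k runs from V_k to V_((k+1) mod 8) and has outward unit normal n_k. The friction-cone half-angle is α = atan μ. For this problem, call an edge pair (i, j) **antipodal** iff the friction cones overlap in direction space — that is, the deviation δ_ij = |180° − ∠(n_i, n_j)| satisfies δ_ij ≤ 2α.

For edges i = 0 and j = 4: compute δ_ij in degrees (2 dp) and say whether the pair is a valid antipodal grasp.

α = atan 0.4 = 21.80°;  2α = 43.60°
edge 0: e_0 = (+0.65, -0.31);  n_0 = (-0.4305, -0.9026)
edge 4: e_4 = (-1.91, +0.49);  n_4 = (+0.2485, +0.9686)
∠(n_0, n_4) = 168.89°
δ = |180° − 168.89°| = 11.11°
11.11° ≤ 2α = 43.60°  →  valid

δ = 11.11°, valid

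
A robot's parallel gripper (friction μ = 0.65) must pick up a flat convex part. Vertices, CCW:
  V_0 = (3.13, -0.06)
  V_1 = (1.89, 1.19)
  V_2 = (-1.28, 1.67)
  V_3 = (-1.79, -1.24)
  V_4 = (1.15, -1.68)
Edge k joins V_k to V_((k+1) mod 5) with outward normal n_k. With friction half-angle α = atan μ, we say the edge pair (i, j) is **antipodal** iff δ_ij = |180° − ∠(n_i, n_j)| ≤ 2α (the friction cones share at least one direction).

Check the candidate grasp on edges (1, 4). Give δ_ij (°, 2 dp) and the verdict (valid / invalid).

δ = 47.90°, valid

α = atan 0.65 = 33.02°;  2α = 66.05°
edge 1: e_1 = (-3.17, +0.48);  n_1 = (+0.1497, +0.9887)
edge 4: e_4 = (+1.98, +1.62);  n_4 = (+0.6332, -0.7740)
∠(n_1, n_4) = 132.10°
δ = |180° − 132.10°| = 47.90°
47.90° ≤ 2α = 66.05°  →  valid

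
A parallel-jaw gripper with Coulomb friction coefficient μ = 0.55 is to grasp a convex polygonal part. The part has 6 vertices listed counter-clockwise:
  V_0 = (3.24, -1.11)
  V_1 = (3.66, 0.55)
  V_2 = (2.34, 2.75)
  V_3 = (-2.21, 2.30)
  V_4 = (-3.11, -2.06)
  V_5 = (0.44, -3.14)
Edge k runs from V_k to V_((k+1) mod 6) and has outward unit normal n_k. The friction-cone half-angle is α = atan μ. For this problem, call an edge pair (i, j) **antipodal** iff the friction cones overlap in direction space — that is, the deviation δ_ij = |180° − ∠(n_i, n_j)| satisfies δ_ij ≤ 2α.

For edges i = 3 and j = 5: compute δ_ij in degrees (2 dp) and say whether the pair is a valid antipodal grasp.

δ = 42.39°, valid

α = atan 0.55 = 28.81°;  2α = 57.62°
edge 3: e_3 = (-0.90, -4.36);  n_3 = (-0.9794, +0.2022)
edge 5: e_5 = (+2.80, +2.03);  n_5 = (+0.5870, -0.8096)
∠(n_3, n_5) = 137.61°
δ = |180° − 137.61°| = 42.39°
42.39° ≤ 2α = 57.62°  →  valid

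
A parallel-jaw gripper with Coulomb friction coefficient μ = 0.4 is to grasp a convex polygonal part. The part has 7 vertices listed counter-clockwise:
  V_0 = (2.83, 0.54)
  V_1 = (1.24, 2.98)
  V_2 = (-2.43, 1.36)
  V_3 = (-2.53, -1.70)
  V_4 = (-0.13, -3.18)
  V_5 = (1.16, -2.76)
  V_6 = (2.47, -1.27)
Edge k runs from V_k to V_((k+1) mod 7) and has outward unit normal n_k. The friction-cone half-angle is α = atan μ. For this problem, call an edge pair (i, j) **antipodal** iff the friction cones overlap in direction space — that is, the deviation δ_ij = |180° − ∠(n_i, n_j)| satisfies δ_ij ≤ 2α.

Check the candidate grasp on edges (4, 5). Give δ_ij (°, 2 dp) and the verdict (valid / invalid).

δ = 149.36°, invalid

α = atan 0.4 = 21.80°;  2α = 43.60°
edge 4: e_4 = (+1.29, +0.42);  n_4 = (+0.3096, -0.9509)
edge 5: e_5 = (+1.31, +1.49);  n_5 = (+0.7510, -0.6603)
∠(n_4, n_5) = 30.64°
δ = |180° − 30.64°| = 149.36°
149.36° > 2α = 43.60°  →  invalid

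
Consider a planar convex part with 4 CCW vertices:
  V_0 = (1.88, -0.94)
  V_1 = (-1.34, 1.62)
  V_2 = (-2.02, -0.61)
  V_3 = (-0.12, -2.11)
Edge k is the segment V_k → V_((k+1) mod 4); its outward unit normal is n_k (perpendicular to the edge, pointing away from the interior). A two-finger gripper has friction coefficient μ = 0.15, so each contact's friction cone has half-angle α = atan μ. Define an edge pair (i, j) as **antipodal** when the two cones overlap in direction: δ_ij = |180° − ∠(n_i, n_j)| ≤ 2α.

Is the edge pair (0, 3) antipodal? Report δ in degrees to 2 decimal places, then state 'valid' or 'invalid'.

δ = 68.81°, invalid

α = atan 0.15 = 8.53°;  2α = 17.06°
edge 0: e_0 = (-3.22, +2.56);  n_0 = (+0.6223, +0.7828)
edge 3: e_3 = (+2.00, +1.17);  n_3 = (+0.5049, -0.8632)
∠(n_0, n_3) = 111.19°
δ = |180° − 111.19°| = 68.81°
68.81° > 2α = 17.06°  →  invalid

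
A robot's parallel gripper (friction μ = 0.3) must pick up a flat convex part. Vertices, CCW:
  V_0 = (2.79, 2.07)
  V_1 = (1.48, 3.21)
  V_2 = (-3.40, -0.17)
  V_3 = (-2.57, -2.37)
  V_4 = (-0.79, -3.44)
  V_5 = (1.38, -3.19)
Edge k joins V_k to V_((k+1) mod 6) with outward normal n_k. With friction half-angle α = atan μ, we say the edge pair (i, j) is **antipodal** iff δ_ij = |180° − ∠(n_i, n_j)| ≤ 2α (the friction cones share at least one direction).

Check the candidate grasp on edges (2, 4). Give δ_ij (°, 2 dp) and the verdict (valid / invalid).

α = atan 0.3 = 16.70°;  2α = 33.40°
edge 2: e_2 = (+0.83, -2.20);  n_2 = (-0.9356, -0.3530)
edge 4: e_4 = (+2.17, +0.25);  n_4 = (+0.1145, -0.9934)
∠(n_2, n_4) = 75.90°
δ = |180° − 75.90°| = 104.10°
104.10° > 2α = 33.40°  →  invalid

δ = 104.10°, invalid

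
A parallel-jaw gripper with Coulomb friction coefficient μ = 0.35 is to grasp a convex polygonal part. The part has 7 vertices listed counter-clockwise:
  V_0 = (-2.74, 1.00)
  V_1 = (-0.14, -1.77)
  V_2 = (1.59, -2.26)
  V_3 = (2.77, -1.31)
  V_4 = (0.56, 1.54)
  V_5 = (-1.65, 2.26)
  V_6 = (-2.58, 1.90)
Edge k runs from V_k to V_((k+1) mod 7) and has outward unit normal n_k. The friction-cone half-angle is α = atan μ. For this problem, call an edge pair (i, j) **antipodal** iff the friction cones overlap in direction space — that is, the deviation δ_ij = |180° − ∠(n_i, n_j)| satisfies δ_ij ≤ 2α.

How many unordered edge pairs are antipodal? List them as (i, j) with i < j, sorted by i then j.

α = atan 0.35 = 19.29°;  2α = 38.58°
n_0 = (-0.7291, -0.6844)
n_1 = (-0.2725, -0.9622)
n_2 = (+0.6271, -0.7789)
n_3 = (+0.7902, +0.6128)
n_4 = (+0.3098, +0.9508)
n_5 = (-0.3610, +0.9326)
n_6 = (-0.9846, +0.1750)
  (0,1): δ = 149.00°  ·
  (0,2): δ = 94.35°  ·
  (0,3): δ = 5.40°  ✓
  (0,4): δ = 28.77°  ✓
  (0,5): δ = 67.97°  ·
  (0,6): δ = 126.73°  ·
  (1,2): δ = 125.35°  ·
  (1,3): δ = 36.39°  ✓
  (1,4): δ = 2.23°  ✓
  (1,5): δ = 36.98°  ✓
  (1,6): δ = 95.73°  ·
  (2,3): δ = 91.05°  ·
  (2,4): δ = 56.88°  ·
  (2,5): δ = 17.68°  ✓
  (2,6): δ = 41.08°  ·
  (3,4): δ = 145.84°  ·
  (3,5): δ = 106.63°  ·
  (3,6): δ = 47.87°  ·
  (4,5): δ = 140.79°  ·
  (4,6): δ = 82.04°  ·
  (5,6): δ = 121.24°  ·
antipodal pairs: 6

count = 6; pairs: (0,3), (0,4), (1,3), (1,4), (1,5), (2,5)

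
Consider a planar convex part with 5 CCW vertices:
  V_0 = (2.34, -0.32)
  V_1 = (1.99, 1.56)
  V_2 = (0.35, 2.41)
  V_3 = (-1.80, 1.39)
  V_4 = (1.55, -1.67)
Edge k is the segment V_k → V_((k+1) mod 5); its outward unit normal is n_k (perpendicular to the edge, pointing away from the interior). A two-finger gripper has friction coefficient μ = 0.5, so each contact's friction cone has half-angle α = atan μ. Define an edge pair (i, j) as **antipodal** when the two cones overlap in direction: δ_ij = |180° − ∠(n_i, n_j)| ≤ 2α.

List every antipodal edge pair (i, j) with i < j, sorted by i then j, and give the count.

count = 3; pairs: (0,3), (1,3), (2,4)

α = atan 0.5 = 26.57°;  2α = 53.13°
n_0 = (+0.9831, +0.1830)
n_1 = (+0.4602, +0.8878)
n_2 = (-0.4286, +0.9035)
n_3 = (-0.6744, -0.7383)
n_4 = (+0.8631, -0.5051)
  (0,1): δ = 127.94°  ·
  (0,2): δ = 75.17°  ·
  (0,3): δ = 37.04°  ✓
  (0,4): δ = 139.12°  ·
  (1,2): δ = 127.22°  ·
  (1,3): δ = 15.01°  ✓
  (1,4): δ = 87.06°  ·
  (2,3): δ = 67.79°  ·
  (2,4): δ = 34.28°  ✓
  (3,4): δ = 77.93°  ·
antipodal pairs: 3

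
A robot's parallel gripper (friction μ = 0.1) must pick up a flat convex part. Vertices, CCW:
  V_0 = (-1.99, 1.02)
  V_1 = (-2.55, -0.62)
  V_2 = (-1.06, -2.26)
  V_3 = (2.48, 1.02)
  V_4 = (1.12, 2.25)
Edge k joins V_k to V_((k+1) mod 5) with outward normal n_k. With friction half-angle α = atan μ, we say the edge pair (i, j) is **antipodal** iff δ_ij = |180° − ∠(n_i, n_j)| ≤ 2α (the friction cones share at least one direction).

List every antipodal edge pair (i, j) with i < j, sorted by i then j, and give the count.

count = 1; pairs: (1,3)

α = atan 0.1 = 5.71°;  2α = 11.42°
n_0 = (-0.9463, +0.3231)
n_1 = (-0.7401, -0.6724)
n_2 = (+0.6797, -0.7335)
n_3 = (+0.6708, +0.7417)
n_4 = (-0.3678, +0.9299)
  (0,1): δ = 118.89°  ·
  (0,2): δ = 28.33°  ·
  (0,3): δ = 66.73°  ·
  (0,4): δ = 130.43°  ·
  (1,2): δ = 89.44°  ·
  (1,3): δ = 5.62°  ✓
  (1,4): δ = 69.32°  ·
  (2,3): δ = 84.94°  ·
  (2,4): δ = 21.24°  ·
  (3,4): δ = 116.29°  ·
antipodal pairs: 1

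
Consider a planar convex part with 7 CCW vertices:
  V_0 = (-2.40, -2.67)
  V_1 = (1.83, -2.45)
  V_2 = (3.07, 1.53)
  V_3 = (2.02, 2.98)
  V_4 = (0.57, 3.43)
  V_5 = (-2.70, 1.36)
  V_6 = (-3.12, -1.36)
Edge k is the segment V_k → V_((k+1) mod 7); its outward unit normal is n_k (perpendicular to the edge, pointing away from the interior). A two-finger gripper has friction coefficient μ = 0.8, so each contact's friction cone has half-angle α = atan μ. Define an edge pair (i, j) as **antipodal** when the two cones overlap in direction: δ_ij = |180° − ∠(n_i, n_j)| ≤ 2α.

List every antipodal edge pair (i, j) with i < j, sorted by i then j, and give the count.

count = 9; pairs: (0,2), (0,3), (0,4), (1,4), (1,5), (1,6), (2,5), (2,6), (3,6)

α = atan 0.8 = 38.66°;  2α = 77.32°
n_0 = (+0.0519, -0.9987)
n_1 = (+0.9547, -0.2975)
n_2 = (+0.8099, +0.5865)
n_3 = (+0.2964, +0.9551)
n_4 = (-0.5349, +0.8449)
n_5 = (-0.9883, +0.1526)
n_6 = (-0.8764, -0.4817)
  (0,1): δ = 110.28°  ·
  (0,2): δ = 57.07°  ✓
  (0,3): δ = 20.22°  ✓
  (0,4): δ = 29.36°  ✓
  (0,5): δ = 78.24°  ·
  (0,6): δ = 115.82°  ·
  (1,2): δ = 126.79°  ·
  (1,3): δ = 89.94°  ·
  (1,4): δ = 40.36°  ✓
  (1,5): δ = 8.53°  ✓
  (1,6): δ = 46.10°  ✓
  (2,3): δ = 143.15°  ·
  (2,4): δ = 93.57°  ·
  (2,5): δ = 44.69°  ✓
  (2,6): δ = 7.12°  ✓
  (3,4): δ = 130.42°  ·
  (3,5): δ = 81.54°  ·
  (3,6): δ = 43.96°  ✓
  (4,5): δ = 131.11°  ·
  (4,6): δ = 93.54°  ·
  (5,6): δ = 142.43°  ·
antipodal pairs: 9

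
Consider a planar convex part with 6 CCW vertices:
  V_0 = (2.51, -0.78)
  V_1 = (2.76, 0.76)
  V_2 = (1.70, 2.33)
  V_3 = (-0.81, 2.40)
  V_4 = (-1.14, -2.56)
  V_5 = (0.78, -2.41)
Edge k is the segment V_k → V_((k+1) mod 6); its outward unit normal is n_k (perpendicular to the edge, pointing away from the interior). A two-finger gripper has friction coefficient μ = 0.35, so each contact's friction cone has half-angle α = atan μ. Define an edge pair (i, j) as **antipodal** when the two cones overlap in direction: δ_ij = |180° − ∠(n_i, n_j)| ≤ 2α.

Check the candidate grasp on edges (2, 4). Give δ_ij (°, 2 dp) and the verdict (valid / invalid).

α = atan 0.35 = 19.29°;  2α = 38.58°
edge 2: e_2 = (-2.51, +0.07);  n_2 = (+0.0279, +0.9996)
edge 4: e_4 = (+1.92, +0.15);  n_4 = (+0.0779, -0.9970)
∠(n_2, n_4) = 173.94°
δ = |180° − 173.94°| = 6.06°
6.06° ≤ 2α = 38.58°  →  valid

δ = 6.06°, valid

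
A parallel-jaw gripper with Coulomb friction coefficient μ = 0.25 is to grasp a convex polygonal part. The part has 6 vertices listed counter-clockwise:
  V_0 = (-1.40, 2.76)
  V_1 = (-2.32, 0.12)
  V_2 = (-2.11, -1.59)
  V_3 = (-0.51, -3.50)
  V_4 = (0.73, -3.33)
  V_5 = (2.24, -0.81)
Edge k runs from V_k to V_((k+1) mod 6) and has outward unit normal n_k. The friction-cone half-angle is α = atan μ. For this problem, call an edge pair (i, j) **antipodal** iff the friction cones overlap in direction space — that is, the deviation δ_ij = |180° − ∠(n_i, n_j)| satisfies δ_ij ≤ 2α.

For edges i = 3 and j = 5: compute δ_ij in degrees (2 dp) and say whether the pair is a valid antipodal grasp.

α = atan 0.25 = 14.04°;  2α = 28.07°
edge 3: e_3 = (+1.24, +0.17);  n_3 = (+0.1358, -0.9907)
edge 5: e_5 = (-3.64, +3.57);  n_5 = (+0.7002, +0.7139)
∠(n_3, n_5) = 127.75°
δ = |180° − 127.75°| = 52.25°
52.25° > 2α = 28.07°  →  invalid

δ = 52.25°, invalid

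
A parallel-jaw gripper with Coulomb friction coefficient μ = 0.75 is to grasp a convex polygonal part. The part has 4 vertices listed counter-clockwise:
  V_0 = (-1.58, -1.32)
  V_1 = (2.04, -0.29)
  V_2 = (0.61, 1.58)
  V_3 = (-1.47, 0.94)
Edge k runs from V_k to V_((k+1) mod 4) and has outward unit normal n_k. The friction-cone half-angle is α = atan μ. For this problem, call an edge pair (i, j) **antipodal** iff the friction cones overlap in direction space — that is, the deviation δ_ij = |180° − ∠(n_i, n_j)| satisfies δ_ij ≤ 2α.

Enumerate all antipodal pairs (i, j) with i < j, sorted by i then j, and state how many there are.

count = 4; pairs: (0,1), (0,2), (0,3), (1,3)

α = atan 0.75 = 36.87°;  2α = 73.74°
n_0 = (+0.2737, -0.9618)
n_1 = (+0.7944, +0.6075)
n_2 = (-0.2941, +0.9558)
n_3 = (-0.9988, +0.0486)
  (0,1): δ = 68.48°  ✓
  (0,2): δ = 1.22°  ✓
  (0,3): δ = 71.33°  ✓
  (1,2): δ = 110.30°  ·
  (1,3): δ = 40.19°  ✓
  (2,3): δ = 109.89°  ·
antipodal pairs: 4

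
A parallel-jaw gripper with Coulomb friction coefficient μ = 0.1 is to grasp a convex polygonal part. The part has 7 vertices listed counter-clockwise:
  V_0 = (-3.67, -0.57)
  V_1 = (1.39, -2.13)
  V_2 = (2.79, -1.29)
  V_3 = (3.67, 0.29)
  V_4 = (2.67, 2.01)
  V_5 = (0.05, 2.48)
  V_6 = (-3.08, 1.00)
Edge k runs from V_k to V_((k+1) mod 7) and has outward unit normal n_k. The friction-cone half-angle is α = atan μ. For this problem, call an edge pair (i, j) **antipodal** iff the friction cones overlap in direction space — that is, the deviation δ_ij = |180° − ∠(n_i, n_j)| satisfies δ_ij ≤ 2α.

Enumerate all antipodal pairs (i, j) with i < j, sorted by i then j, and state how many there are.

count = 3; pairs: (0,4), (1,5), (2,6)

α = atan 0.1 = 5.71°;  2α = 11.42°
n_0 = (-0.2946, -0.9556)
n_1 = (+0.5145, -0.8575)
n_2 = (+0.8736, -0.4866)
n_3 = (+0.8645, +0.5026)
n_4 = (+0.1766, +0.9843)
n_5 = (-0.4275, +0.9040)
n_6 = (-0.9361, +0.3518)
  (0,1): δ = 131.90°  ·
  (0,2): δ = 101.98°  ·
  (0,3): δ = 42.69°  ·
  (0,4): δ = 6.96°  ✓
  (0,5): δ = 42.44°  ·
  (0,6): δ = 86.54°  ·
  (1,2): δ = 150.08°  ·
  (1,3): δ = 90.79°  ·
  (1,4): δ = 41.13°  ·
  (1,5): δ = 5.66°  ✓
  (1,6): δ = 38.44°  ·
  (2,3): δ = 120.71°  ·
  (2,4): δ = 71.05°  ·
  (2,5): δ = 35.58°  ·
  (2,6): δ = 8.52°  ✓
  (3,4): δ = 130.34°  ·
  (3,5): δ = 94.87°  ·
  (3,6): δ = 50.77°  ·
  (4,5): δ = 144.52°  ·
  (4,6): δ = 100.43°  ·
  (5,6): δ = 135.90°  ·
antipodal pairs: 3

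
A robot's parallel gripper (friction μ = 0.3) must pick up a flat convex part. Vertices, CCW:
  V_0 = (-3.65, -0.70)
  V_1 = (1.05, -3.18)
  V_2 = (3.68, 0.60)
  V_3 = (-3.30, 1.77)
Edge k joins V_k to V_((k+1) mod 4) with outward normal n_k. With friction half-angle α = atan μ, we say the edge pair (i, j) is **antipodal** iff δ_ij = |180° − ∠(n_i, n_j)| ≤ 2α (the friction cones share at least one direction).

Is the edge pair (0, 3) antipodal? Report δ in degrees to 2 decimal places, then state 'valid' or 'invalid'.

δ = 109.75°, invalid

α = atan 0.3 = 16.70°;  2α = 33.40°
edge 0: e_0 = (+4.70, -2.48);  n_0 = (-0.4667, -0.8844)
edge 3: e_3 = (-0.35, -2.47);  n_3 = (-0.9901, +0.1403)
∠(n_0, n_3) = 70.25°
δ = |180° − 70.25°| = 109.75°
109.75° > 2α = 33.40°  →  invalid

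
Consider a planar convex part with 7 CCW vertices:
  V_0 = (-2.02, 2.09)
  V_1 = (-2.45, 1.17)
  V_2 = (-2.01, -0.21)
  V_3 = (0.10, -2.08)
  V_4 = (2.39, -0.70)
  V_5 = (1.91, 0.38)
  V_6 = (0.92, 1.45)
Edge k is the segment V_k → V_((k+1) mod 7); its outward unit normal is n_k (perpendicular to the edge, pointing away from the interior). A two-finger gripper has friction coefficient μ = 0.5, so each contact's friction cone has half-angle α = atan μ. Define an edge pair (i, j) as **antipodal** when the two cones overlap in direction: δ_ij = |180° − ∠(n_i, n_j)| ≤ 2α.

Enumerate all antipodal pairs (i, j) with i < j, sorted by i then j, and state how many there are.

α = atan 0.5 = 26.57°;  2α = 53.13°
n_0 = (-0.9059, +0.4234)
n_1 = (-0.9527, -0.3038)
n_2 = (-0.6633, -0.7484)
n_3 = (+0.5161, -0.8565)
n_4 = (+0.9138, +0.4061)
n_5 = (+0.7340, +0.6791)
n_6 = (+0.2127, +0.9771)
  (0,1): δ = 137.26°  ·
  (0,2): δ = 106.50°  ·
  (0,3): δ = 33.88°  ✓
  (0,4): δ = 49.01°  ✓
  (0,5): δ = 67.83°  ·
  (0,6): δ = 102.77°  ·
  (1,2): δ = 149.23°  ·
  (1,3): δ = 76.61°  ·
  (1,4): δ = 6.28°  ✓
  (1,5): δ = 25.09°  ✓
  (1,6): δ = 60.03°  ·
  (2,3): δ = 107.38°  ·
  (2,4): δ = 24.49°  ✓
  (2,5): δ = 5.67°  ✓
  (2,6): δ = 29.27°  ✓
  (3,4): δ = 97.11°  ·
  (3,5): δ = 78.30°  ·
  (3,6): δ = 43.35°  ✓
  (4,5): δ = 161.19°  ·
  (4,6): δ = 126.24°  ·
  (5,6): δ = 145.06°  ·
antipodal pairs: 8

count = 8; pairs: (0,3), (0,4), (1,4), (1,5), (2,4), (2,5), (2,6), (3,6)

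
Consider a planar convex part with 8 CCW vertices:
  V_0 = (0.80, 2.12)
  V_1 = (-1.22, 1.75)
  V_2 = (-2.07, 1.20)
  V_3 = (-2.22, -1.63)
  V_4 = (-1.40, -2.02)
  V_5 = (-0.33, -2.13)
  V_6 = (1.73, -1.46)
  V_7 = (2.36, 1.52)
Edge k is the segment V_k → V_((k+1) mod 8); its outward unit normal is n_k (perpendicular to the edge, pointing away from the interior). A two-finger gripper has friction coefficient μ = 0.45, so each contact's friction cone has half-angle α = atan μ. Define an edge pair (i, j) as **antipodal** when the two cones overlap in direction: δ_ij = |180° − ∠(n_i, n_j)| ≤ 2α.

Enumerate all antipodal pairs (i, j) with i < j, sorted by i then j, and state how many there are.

count = 10; pairs: (0,3), (0,4), (0,5), (1,4), (1,5), (1,6), (2,6), (3,7), (4,7), (5,7)

α = atan 0.45 = 24.23°;  2α = 48.46°
n_0 = (-0.1802, +0.9836)
n_1 = (-0.5433, +0.8396)
n_2 = (-0.9986, +0.0529)
n_3 = (-0.4295, -0.9031)
n_4 = (-0.1023, -0.9948)
n_5 = (+0.3093, -0.9510)
n_6 = (+0.9784, -0.2068)
n_7 = (+0.3590, +0.9333)
  (0,1): δ = 157.47°  ·
  (0,2): δ = 103.41°  ·
  (0,3): δ = 35.82°  ✓
  (0,4): δ = 16.25°  ✓
  (0,5): δ = 7.64°  ✓
  (0,6): δ = 67.68°  ·
  (0,7): δ = 148.58°  ·
  (1,2): δ = 125.94°  ·
  (1,3): δ = 58.34°  ·
  (1,4): δ = 38.77°  ✓
  (1,5): δ = 14.89°  ✓
  (1,6): δ = 45.16°  ✓
  (1,7): δ = 126.06°  ·
  (2,3): δ = 112.40°  ·
  (2,4): δ = 92.84°  ·
  (2,5): δ = 68.95°  ·
  (2,6): δ = 8.90°  ✓
  (2,7): δ = 72.00°  ·
  (3,4): δ = 160.43°  ·
  (3,5): δ = 136.55°  ·
  (3,6): δ = 76.50°  ·
  (3,7): δ = 4.40°  ✓
  (4,5): δ = 156.11°  ·
  (4,6): δ = 96.07°  ·
  (4,7): δ = 15.17°  ✓
  (5,6): δ = 119.95°  ·
  (5,7): δ = 39.05°  ✓
  (6,7): δ = 99.10°  ·
antipodal pairs: 10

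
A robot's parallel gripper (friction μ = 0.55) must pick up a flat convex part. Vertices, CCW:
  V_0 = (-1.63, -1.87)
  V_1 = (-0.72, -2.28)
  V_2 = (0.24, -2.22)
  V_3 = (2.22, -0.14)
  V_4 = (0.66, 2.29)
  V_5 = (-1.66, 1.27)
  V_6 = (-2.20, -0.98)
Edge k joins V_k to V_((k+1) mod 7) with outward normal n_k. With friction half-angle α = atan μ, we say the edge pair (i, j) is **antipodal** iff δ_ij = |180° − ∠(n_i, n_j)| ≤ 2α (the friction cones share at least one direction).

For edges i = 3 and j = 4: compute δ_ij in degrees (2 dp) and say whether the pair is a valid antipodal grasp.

α = atan 0.55 = 28.81°;  2α = 57.62°
edge 3: e_3 = (-1.56, +2.43);  n_3 = (+0.8415, +0.5402)
edge 4: e_4 = (-2.32, -1.02);  n_4 = (-0.4025, +0.9154)
∠(n_3, n_4) = 81.03°
δ = |180° − 81.03°| = 98.97°
98.97° > 2α = 57.62°  →  invalid

δ = 98.97°, invalid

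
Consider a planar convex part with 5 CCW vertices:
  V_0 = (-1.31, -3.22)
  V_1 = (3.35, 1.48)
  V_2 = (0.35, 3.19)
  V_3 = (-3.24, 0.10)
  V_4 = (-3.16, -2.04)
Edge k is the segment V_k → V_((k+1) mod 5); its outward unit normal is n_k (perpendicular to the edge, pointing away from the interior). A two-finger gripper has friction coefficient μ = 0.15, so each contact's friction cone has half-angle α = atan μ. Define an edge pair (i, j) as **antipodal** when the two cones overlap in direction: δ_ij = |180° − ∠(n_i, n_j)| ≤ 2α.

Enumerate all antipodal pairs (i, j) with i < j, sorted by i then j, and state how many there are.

α = atan 0.15 = 8.53°;  2α = 17.06°
n_0 = (+0.7101, -0.7041)
n_1 = (+0.4952, +0.8688)
n_2 = (-0.6524, +0.7579)
n_3 = (-0.9993, -0.0374)
n_4 = (-0.5378, -0.8431)
  (0,1): δ = 74.93°  ·
  (0,2): δ = 4.53°  ✓
  (0,3): δ = 46.90°  ·
  (0,4): δ = 102.22°  ·
  (1,2): δ = 109.60°  ·
  (1,3): δ = 58.18°  ·
  (1,4): δ = 2.85°  ✓
  (2,3): δ = 128.58°  ·
  (2,4): δ = 73.25°  ·
  (3,4): δ = 124.67°  ·
antipodal pairs: 2

count = 2; pairs: (0,2), (1,4)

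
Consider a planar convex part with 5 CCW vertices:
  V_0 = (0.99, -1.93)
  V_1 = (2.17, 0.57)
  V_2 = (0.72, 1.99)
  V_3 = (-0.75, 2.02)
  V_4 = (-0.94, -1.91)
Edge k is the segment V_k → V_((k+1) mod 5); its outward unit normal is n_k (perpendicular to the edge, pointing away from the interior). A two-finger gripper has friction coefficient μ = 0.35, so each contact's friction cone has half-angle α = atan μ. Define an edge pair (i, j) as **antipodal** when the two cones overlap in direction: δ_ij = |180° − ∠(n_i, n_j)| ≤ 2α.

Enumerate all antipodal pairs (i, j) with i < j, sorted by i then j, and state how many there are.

count = 2; pairs: (0,3), (2,4)

α = atan 0.35 = 19.29°;  2α = 38.58°
n_0 = (+0.9043, -0.4268)
n_1 = (+0.6997, +0.7145)
n_2 = (+0.0204, +0.9998)
n_3 = (-0.9988, +0.0483)
n_4 = (-0.0104, -0.9999)
  (0,1): δ = 109.13°  ·
  (0,2): δ = 65.90°  ·
  (0,3): δ = 22.50°  ✓
  (0,4): δ = 114.67°  ·
  (1,2): δ = 136.77°  ·
  (1,3): δ = 48.37°  ·
  (1,4): δ = 43.81°  ·
  (2,3): δ = 91.60°  ·
  (2,4): δ = 0.58°  ✓
  (3,4): δ = 87.83°  ·
antipodal pairs: 2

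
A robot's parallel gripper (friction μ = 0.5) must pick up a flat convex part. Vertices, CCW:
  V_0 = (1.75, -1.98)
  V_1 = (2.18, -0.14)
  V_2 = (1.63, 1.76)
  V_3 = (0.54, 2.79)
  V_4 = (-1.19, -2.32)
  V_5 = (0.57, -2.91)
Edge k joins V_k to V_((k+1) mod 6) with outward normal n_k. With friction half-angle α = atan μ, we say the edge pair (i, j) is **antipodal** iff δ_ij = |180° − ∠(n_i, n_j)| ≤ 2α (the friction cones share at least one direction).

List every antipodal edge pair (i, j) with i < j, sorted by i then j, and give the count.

α = atan 0.5 = 26.57°;  2α = 53.13°
n_0 = (+0.9738, -0.2276)
n_1 = (+0.9606, +0.2781)
n_2 = (+0.6868, +0.7268)
n_3 = (-0.9472, +0.3207)
n_4 = (-0.3178, -0.9481)
n_5 = (+0.6190, -0.7854)
  (0,1): δ = 150.70°  ·
  (0,2): δ = 120.23°  ·
  (0,3): δ = 5.55°  ✓
  (0,4): δ = 84.62°  ·
  (0,5): δ = 141.40°  ·
  (1,2): δ = 149.52°  ·
  (1,3): δ = 34.85°  ✓
  (1,4): δ = 55.32°  ·
  (1,5): δ = 112.10°  ·
  (2,3): δ = 65.32°  ·
  (2,4): δ = 24.85°  ✓
  (2,5): δ = 81.62°  ·
  (3,4): δ = 89.83°  ·
  (3,5): δ = 33.05°  ✓
  (4,5): δ = 123.22°  ·
antipodal pairs: 4

count = 4; pairs: (0,3), (1,3), (2,4), (3,5)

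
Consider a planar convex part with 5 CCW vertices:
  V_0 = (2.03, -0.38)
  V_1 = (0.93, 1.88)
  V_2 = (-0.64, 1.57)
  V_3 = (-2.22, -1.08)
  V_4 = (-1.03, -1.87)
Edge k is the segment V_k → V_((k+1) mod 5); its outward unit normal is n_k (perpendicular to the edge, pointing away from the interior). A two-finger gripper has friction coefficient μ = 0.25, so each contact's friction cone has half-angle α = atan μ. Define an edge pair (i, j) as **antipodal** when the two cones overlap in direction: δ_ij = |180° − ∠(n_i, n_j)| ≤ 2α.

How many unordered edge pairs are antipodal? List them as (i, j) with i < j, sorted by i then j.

count = 1; pairs: (1,4)

α = atan 0.25 = 14.04°;  2α = 28.07°
n_0 = (+0.8992, +0.4376)
n_1 = (-0.1937, +0.9811)
n_2 = (-0.8589, +0.5121)
n_3 = (-0.5531, -0.8331)
n_4 = (+0.4378, -0.8991)
  (0,1): δ = 104.78°  ·
  (0,2): δ = 56.76°  ·
  (0,3): δ = 30.47°  ·
  (0,4): δ = 90.01°  ·
  (1,2): δ = 131.97°  ·
  (1,3): δ = 44.75°  ·
  (1,4): δ = 14.79°  ✓
  (2,3): δ = 92.77°  ·
  (2,4): δ = 33.23°  ·
  (3,4): δ = 120.46°  ·
antipodal pairs: 1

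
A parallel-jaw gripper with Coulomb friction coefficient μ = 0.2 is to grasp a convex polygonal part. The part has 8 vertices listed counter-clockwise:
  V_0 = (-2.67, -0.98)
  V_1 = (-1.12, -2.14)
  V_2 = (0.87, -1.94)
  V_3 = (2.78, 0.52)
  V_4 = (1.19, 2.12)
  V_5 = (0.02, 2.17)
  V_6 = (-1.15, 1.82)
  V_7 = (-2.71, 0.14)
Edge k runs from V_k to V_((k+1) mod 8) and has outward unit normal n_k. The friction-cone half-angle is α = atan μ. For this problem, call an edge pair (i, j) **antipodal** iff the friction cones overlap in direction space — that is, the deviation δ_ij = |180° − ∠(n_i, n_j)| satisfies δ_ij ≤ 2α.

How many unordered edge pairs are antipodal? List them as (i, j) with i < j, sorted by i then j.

α = atan 0.2 = 11.31°;  2α = 22.62°
n_0 = (-0.5992, -0.8006)
n_1 = (+0.1000, -0.9950)
n_2 = (+0.7899, -0.6133)
n_3 = (+0.7093, +0.7049)
n_4 = (+0.0427, +0.9991)
n_5 = (-0.2866, +0.9581)
n_6 = (-0.7328, +0.6805)
n_7 = (-0.9994, -0.0357)
  (0,1): δ = 137.45°  ·
  (0,2): δ = 91.02°  ·
  (0,3): δ = 8.37°  ✓
  (0,4): δ = 34.36°  ·
  (0,5): δ = 53.47°  ·
  (0,6): δ = 83.93°  ·
  (0,7): δ = 128.86°  ·
  (1,2): δ = 133.57°  ·
  (1,3): δ = 50.92°  ·
  (1,4): δ = 8.19°  ✓
  (1,5): δ = 10.92°  ✓
  (1,6): δ = 41.38°  ·
  (1,7): δ = 86.31°  ·
  (2,3): δ = 97.35°  ·
  (2,4): δ = 54.62°  ·
  (2,5): δ = 35.52°  ·
  (2,6): δ = 5.05°  ✓
  (2,7): δ = 39.87°  ·
  (3,4): δ = 137.27°  ·
  (3,5): δ = 118.17°  ·
  (3,6): δ = 87.70°  ·
  (3,7): δ = 42.77°  ·
  (4,5): δ = 160.90°  ·
  (4,6): δ = 130.43°  ·
  (4,7): δ = 85.51°  ·
  (5,6): δ = 149.53°  ·
  (5,7): δ = 104.61°  ·
  (6,7): δ = 135.08°  ·
antipodal pairs: 4

count = 4; pairs: (0,3), (1,4), (1,5), (2,6)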